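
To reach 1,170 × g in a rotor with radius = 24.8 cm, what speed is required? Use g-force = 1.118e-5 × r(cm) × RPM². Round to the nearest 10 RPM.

2050 RPM

1,170 = 1.118 × 10⁻⁵ × 24.8 × N²
N² = 1,170 / (27.7264 × 10⁻⁵) = 4,219,805
N ≈ √4,219,805 ≈ 2,054.2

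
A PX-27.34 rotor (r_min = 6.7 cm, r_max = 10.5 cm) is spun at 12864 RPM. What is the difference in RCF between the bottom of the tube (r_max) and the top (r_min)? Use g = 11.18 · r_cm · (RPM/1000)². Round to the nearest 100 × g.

7000 x g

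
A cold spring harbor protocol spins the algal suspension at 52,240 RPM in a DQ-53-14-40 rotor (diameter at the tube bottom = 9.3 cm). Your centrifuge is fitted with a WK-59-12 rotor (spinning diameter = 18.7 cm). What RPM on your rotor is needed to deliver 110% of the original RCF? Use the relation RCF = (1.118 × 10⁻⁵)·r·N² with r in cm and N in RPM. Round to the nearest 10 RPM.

Original rotor: r = 9.3 / 2 = 4.65 cm
RCF_original = 1.118 × 10⁻⁵ × 4.65 × (52240)² = 1.118 × 10⁻⁵ × 4.65 × 2,729,017,600 ≈ 141,873.4 × g
Target RCF = 1.1 × 141,873.4 ≈ 156,060.7 × g
Your rotor: r = 18.7 / 2 = 9.35 cm
156,060.7 = 1.118 × 10⁻⁵ × 9.35 × N²
N² = 156,060.7 / (10.4533 × 10⁻⁵) = 1,492,932,375
N ≈ √1,492,932,375 ≈ 38,638.5

≈ 38640 RPM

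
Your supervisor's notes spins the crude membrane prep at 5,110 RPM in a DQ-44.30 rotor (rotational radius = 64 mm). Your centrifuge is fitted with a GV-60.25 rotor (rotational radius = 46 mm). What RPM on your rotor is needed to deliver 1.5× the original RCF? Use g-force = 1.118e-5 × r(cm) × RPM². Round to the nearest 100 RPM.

Original rotor: r = 64 mm = 6.4 cm
RCF_original = 1.118 × 10⁻⁵ × 6.4 × (5110)² = 1.118 × 10⁻⁵ × 6.4 × 26,112,100 ≈ 1,868.4 × g
Target RCF = 1.5 × 1,868.4 ≈ 2,802.6 × g
Your rotor: r = 46 mm = 4.6 cm
2,802.6 = 1.118 × 10⁻⁵ × 4.6 × N²
N² = 2,802.6 / (5.1428 × 10⁻⁵) = 54,495,606
N ≈ √54,495,606 ≈ 7,382.1

≈ 7400 RPM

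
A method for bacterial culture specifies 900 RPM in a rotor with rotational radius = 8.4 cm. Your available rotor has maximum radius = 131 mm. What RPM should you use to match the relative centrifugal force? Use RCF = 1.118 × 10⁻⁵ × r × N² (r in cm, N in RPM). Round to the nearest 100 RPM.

≈ 700 RPM

RCF_original = 1.118 × 10⁻⁵ × 8.4 × (900)² = 1.118 × 10⁻⁵ × 8.4 × 810,000 ≈ 76.1 × g
Your rotor: r = 131 mm = 13.1 cm
76.1 = 1.118 × 10⁻⁵ × 13.1 × N²
N² = 76.1 / (14.6458 × 10⁻⁵) = 519,603
N ≈ √519,603 ≈ 720.8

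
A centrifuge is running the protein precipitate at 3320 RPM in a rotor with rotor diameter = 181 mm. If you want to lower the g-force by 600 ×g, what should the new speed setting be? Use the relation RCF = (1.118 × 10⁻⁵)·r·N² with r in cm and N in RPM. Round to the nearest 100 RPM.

≈ 2300 RPM

r = 181 mm / 2 = 90.5 mm = 9.05 cm
Current RCF = 1.118 × 10⁻⁵ × 9.05 × (3320)² = 1.118 × 10⁻⁵ × 9.05 × 11,022,400 ≈ 1,115.2 × g
Target RCF = 1,115.2 − 600 = 515.2 × g
N² = 515.2 / (10.1179 × 10⁻⁵) = 5,091,966
N ≈ √5,091,966 ≈ 2,256.5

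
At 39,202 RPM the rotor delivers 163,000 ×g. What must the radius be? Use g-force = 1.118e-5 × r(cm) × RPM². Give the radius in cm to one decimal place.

r ≈ 9.5 cm

163000 = 1.118 × 10⁻⁵ × r × (39202)²
r = 163000 / (1.118 × 10⁻⁵ × 1,536,796,804) = 163000 / 17181.39 ≈ 9.487 cm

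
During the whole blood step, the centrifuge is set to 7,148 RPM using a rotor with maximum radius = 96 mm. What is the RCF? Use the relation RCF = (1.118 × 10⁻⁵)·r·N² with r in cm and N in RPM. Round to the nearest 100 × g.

r = 96 mm = 9.6 cm
RCF = 1.118 × 10⁻⁵ × 9.6 × (7148)² = 1.118 × 10⁻⁵ × 9.6 × 51,093,904 ≈ 5,483.8 × g

RCF ≈ 5500 × g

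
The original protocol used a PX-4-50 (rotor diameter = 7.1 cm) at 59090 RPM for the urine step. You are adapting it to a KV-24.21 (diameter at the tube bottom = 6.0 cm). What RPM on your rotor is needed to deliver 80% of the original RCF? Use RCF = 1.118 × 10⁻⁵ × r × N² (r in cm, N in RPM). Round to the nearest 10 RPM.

57490 RPM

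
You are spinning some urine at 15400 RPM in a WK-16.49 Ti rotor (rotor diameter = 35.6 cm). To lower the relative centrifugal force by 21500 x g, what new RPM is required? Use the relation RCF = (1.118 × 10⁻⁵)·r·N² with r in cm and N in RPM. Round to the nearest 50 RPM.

r = 35.6 / 2 = 17.8 cm
Current RCF = 1.118 × 10⁻⁵ × 17.8 × (15400)² = 1.118 × 10⁻⁵ × 17.8 × 237,160,000 ≈ 47,195.8 × g
Target RCF = 47,195.8 − 21,500 = 25,695.8 × g
N² = 25,695.8 / (19.9004 × 10⁻⁵) = 129,122,028
N ≈ √129,122,028 ≈ 11,363.2

11350 RPM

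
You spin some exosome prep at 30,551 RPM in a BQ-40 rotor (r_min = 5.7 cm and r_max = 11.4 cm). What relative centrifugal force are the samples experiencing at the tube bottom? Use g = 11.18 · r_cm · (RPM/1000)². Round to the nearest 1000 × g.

RCF ≈ 119000 g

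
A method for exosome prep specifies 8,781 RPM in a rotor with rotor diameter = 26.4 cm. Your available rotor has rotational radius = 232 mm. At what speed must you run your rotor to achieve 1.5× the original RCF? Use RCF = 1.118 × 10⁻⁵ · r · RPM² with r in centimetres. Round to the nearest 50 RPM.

8100 RPM

Original rotor: r = 26.4 / 2 = 13.2 cm
RCF = 1.118 × 10⁻⁵ × r × N²
RCF_original = 1.118 × 10⁻⁵ × 13.2 × (8781)² = 1.118 × 10⁻⁵ × 13.2 × 77,105,961 ≈ 11,379 × g
Target RCF = 1.5 × 11,379 ≈ 17,068.5 × g
Your rotor: r = 232 mm = 23.2 cm
17,068.5 = 1.118 × 10⁻⁵ × 23.2 × N²
N² = 17,068.5 / (25.9376 × 10⁻⁵) = 65,806,011
N ≈ √65,806,011 ≈ 8,112.1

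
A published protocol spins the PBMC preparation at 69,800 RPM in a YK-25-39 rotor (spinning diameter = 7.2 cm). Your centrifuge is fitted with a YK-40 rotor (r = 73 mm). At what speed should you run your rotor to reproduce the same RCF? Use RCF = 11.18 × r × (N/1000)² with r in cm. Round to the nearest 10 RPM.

49020 RPM

Original rotor: r = 7.2 / 2 = 3.6 cm
RCF_original = 11.18 × 3.6 × (69.8)² = 11.18 × 3.6 × 4,872.04 ≈ 196,089.9 × g
Your rotor: r = 73 mm = 7.3 cm
196,089.9 = 11.18 × 7.3 × (N/1000)²
(N/1000)² = 196,089.9 / 81.614 = 2402.65
N = 1000 × √2402.65 ≈ 49,016.8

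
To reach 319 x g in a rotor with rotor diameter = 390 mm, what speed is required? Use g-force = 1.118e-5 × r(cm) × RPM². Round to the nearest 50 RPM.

N ≈ 1200 RPM

r = 390 mm / 2 = 195 mm = 19.5 cm
RCF = 1.118 × 10⁻⁵ × r × N²
319 = 1.118 × 10⁻⁵ × 19.5 × N²
N² = 319 / (21.801 × 10⁻⁵) = 1,463,236
N ≈ √1,463,236 ≈ 1,209.6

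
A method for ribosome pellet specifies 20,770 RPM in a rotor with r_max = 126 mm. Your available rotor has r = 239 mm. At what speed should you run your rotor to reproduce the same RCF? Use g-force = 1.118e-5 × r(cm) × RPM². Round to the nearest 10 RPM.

≈ 15080 RPM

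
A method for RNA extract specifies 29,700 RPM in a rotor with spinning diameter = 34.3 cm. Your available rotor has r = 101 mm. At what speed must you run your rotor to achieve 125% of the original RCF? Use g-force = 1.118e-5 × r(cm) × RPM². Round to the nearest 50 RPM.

Original rotor: r = 34.3 / 2 = 17.15 cm
RCF_original = 1.118 × 10⁻⁵ × 17.15 × (29700)² = 1.118 × 10⁻⁵ × 17.15 × 882,090,000 ≈ 169,129.3 × g
Target RCF = 1.25 × 169,129.3 ≈ 211,411.6 × g
Your rotor: r = 101 mm = 10.1 cm
211,411.6 = 1.118 × 10⁻⁵ × 10.1 × N²
N² = 211,411.6 / (11.2918 × 10⁻⁵) = 1,872,257,745
N ≈ √1,872,257,745 ≈ 43,269.6

43250 RPM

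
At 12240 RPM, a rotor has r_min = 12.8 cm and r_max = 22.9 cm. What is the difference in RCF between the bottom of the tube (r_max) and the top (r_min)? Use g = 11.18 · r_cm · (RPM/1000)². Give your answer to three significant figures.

16900 ×g

RCF_max = 11.18 × 22.9 × (12.24)² = 11.18 × 22.9 × 149.8176 ≈ 38,356.6 × g
RCF_min = 11.18 × 12.8 × (12.24)² = 11.18 × 12.8 × 149.8176 ≈ 21,439.5 × g
ΔRCF = 38,356.6 − 21,439.5 = 16,917.1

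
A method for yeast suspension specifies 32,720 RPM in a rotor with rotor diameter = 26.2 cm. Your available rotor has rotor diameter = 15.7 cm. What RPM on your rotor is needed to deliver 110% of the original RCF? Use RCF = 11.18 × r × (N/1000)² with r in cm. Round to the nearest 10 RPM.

Original rotor: r = 26.2 / 2 = 13.1 cm
RCF_original = 11.18 × 13.1 × (32.72)² = 11.18 × 13.1 × 1,070.5984 ≈ 156,797.7 × g
Target RCF = 1.1 × 156,797.7 ≈ 172,477.5 × g
Your rotor: r = 15.7 / 2 = 7.85 cm
172,477.5 = 11.18 × 7.85 × (N/1000)²
(N/1000)² = 172,477.5 / 87.763 = 1965.264
N = 1000 × √1965.264 ≈ 44,331.3

≈ 44330 RPM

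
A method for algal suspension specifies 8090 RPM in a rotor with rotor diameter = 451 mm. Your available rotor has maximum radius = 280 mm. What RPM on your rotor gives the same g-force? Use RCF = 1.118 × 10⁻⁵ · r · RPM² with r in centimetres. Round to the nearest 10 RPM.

Original rotor: r = 451 mm / 2 = 225.5 mm = 22.55 cm
RCF_original = 1.118 × 10⁻⁵ × 22.55 × (8090)² = 1.118 × 10⁻⁵ × 22.55 × 65,448,100 ≈ 16,500.1 × g
Your rotor: r = 280 mm = 28.0 cm
16,500.1 = 1.118 × 10⁻⁵ × 28 × N²
N² = 16,500.1 / (31.304 × 10⁻⁵) = 52,709,238
N ≈ √52,709,238 ≈ 7,260.1

≈ 7260 RPM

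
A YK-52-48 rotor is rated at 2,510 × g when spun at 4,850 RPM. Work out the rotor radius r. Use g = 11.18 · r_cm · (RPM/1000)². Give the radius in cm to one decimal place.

2510 = 11.18 × r × (4.85)²
r = 2510 / (11.18 × 23.5225) = 2510 / 262.9815 ≈ 9.544 cm

9.5 cm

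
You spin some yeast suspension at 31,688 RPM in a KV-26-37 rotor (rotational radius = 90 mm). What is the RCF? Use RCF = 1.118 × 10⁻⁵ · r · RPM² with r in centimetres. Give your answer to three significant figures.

RCF ≈ 101000 x g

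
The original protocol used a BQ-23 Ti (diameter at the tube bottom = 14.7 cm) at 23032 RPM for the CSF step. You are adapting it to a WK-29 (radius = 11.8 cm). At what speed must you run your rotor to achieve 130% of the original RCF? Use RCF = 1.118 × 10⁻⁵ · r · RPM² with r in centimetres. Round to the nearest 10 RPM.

Original rotor: r = 14.7 / 2 = 7.35 cm
RCF = 1.118 × 10⁻⁵ × r × N²
RCF_original = 1.118 × 10⁻⁵ × 7.35 × (23032)² = 1.118 × 10⁻⁵ × 7.35 × 530,473,024 ≈ 43,590.6 × g
Target RCF = 1.3 × 43,590.6 ≈ 56,667.8 × g
56,667.8 = 1.118 × 10⁻⁵ × 11.8 × N²
N² = 56,667.8 / (13.1924 × 10⁻⁵) = 429,548,831
N ≈ √429,548,831 ≈ 20,725.6

20730 RPM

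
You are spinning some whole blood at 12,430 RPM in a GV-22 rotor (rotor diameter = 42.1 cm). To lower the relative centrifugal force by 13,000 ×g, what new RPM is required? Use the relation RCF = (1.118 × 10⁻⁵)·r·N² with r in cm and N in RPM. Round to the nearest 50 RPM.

r = 42.1 / 2 = 21.05 cm
Current RCF = 1.118 × 10⁻⁵ × 21.05 × (12430)² = 1.118 × 10⁻⁵ × 21.05 × 154,504,900 ≈ 36,361 × g
Target RCF = 36,361 − 13,000 = 23,361 × g
N² = 23,361 / (23.5339 × 10⁻⁵) = 99,265,315
N ≈ √99,265,315 ≈ 9,963.2

N₂ ≈ 9950 RPM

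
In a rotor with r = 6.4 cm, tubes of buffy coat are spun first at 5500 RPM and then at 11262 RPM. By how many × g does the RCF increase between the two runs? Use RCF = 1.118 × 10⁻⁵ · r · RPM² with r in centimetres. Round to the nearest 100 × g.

≈ 6900 × g

RCF₁ = 1.118 × 10⁻⁵ × 6.4 × (5500)² = 1.118 × 10⁻⁵ × 6.4 × 30,250,000 ≈ 2,164.4 × g
RCF₂ = 1.118 × 10⁻⁵ × 6.4 × (11262)² = 1.118 × 10⁻⁵ × 6.4 × 126,832,644 ≈ 9,075.1 × g
Increase = 9,075.1 − 2,164.4 = 6,910.7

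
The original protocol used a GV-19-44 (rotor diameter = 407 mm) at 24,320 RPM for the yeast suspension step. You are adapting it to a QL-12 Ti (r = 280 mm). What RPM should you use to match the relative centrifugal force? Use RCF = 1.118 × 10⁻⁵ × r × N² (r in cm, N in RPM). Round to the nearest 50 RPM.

Original rotor: r = 407 mm / 2 = 203.5 mm = 20.35 cm
RCF = 1.118 × 10⁻⁵ × r × N²
RCF_original = 1.118 × 10⁻⁵ × 20.35 × (24320)² = 1.118 × 10⁻⁵ × 20.35 × 591,462,400 ≈ 134,565.4 × g
Your rotor: r = 280 mm = 28.0 cm
134,565.4 = 1.118 × 10⁻⁵ × 28 × N²
N² = 134,565.4 / (31.304 × 10⁻⁵) = 429,866,471
N ≈ √429,866,471 ≈ 20,733.2

≈ 20750 RPM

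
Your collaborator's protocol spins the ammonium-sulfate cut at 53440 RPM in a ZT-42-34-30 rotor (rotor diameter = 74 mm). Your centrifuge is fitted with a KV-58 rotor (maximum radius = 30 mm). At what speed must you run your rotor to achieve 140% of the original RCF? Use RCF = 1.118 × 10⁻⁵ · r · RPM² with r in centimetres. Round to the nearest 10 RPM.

70220 RPM

Original rotor: r = 74 mm / 2 = 37 mm = 3.7 cm
RCF = 1.118 × 10⁻⁵ × r × N²
RCF_original = 1.118 × 10⁻⁵ × 3.7 × (53440)² = 1.118 × 10⁻⁵ × 3.7 × 2,855,833,600 ≈ 118,134.4 × g
Target RCF = 1.4 × 118,134.4 ≈ 165,388.2 × g
Your rotor: r = 30 mm = 3.0 cm
165,388.2 = 1.118 × 10⁻⁵ × 3 × N²
N² = 165,388.2 / (3.354 × 10⁻⁵) = 4,931,073,345
N ≈ √4,931,073,345 ≈ 70,221.6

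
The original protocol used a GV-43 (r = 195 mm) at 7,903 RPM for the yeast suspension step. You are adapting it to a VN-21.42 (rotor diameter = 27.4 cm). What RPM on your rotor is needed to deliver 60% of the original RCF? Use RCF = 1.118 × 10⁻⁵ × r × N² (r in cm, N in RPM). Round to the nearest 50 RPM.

7300 RPM

Original rotor: r = 195 mm = 19.5 cm
RCF_original = 1.118 × 10⁻⁵ × 19.5 × (7903)² = 1.118 × 10⁻⁵ × 19.5 × 62,457,409 ≈ 13,616.3 × g
Target RCF = 0.6 × 13,616.3 ≈ 8,169.8 × g
Your rotor: r = 27.4 / 2 = 13.7 cm
8,169.8 = 1.118 × 10⁻⁵ × 13.7 × N²
N² = 8,169.8 / (15.3166 × 10⁻⁵) = 53,339,514
N ≈ √53,339,514 ≈ 7,303.4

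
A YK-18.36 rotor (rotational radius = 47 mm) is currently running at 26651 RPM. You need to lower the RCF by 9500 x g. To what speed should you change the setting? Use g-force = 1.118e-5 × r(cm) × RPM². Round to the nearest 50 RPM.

N₂ ≈ 23000 RPM

r = 47 mm = 4.7 cm
Current RCF = 1.118 × 10⁻⁵ × 4.7 × (26651)² = 1.118 × 10⁻⁵ × 4.7 × 710,275,801 ≈ 37,322.2 × g
Target RCF = 37,322.2 − 9,500 = 27,822.2 × g
N² = 27,822.2 / (5.2546 × 10⁻⁵) = 529,482,739
N ≈ √529,482,739 ≈ 23,010.5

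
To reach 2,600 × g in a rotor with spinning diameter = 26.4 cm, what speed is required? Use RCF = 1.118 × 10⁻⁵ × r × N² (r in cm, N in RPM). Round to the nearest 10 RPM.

r = 26.4 / 2 = 13.2 cm
RCF = 1.118 × 10⁻⁵ × r × N²
2,600 = 1.118 × 10⁻⁵ × 13.2 × N²
N² = 2,600 / (14.7576 × 10⁻⁵) = 17,618,041
N ≈ √17,618,041 ≈ 4,197.4

N ≈ 4200 RPM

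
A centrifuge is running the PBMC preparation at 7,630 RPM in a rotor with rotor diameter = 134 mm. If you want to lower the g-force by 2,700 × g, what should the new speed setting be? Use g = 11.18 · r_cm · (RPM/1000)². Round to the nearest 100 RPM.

r = 134 mm / 2 = 67 mm = 6.7 cm
Current RCF = 11.18 × 6.7 × (7.63)² = 11.18 × 6.7 × 58.2169 ≈ 4,360.8 × g
Target RCF = 4,360.8 − 2,700 = 1,660.8 × g
(N/1000)² = 1,660.8 / 74.906 = 22.17179
N = 1000 × √22.17179 ≈ 4,708.7

N₂ ≈ 4700 RPM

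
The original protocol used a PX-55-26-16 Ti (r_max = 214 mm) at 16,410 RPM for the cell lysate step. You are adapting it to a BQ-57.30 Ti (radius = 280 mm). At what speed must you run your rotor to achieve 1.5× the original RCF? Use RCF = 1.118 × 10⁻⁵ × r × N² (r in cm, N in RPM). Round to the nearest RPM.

17570 RPM

Original rotor: r = 214 mm = 21.4 cm
RCF_original = 1.118 × 10⁻⁵ × 21.4 × (16410)² = 1.118 × 10⁻⁵ × 21.4 × 269,288,100 ≈ 64,427.7 × g
Target RCF = 1.5 × 64,427.7 ≈ 96,641.5 × g
Your rotor: r = 280 mm = 28.0 cm
96,641.5 = 1.118 × 10⁻⁵ × 28 × N²
N² = 96,641.5 / (31.304 × 10⁻⁵) = 308,719,333
N ≈ √308,719,333 ≈ 17,570.4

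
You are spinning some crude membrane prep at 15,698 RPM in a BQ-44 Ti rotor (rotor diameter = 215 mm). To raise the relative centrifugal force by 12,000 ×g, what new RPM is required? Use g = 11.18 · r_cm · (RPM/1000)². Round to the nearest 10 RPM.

r = 215 mm / 2 = 107.5 mm = 10.75 cm
Current RCF = 11.18 × 10.75 × (15.698)² = 11.18 × 10.75 × 246.427204 ≈ 29,616.9 × g
Target RCF = 29,616.9 + 12,000 = 41,616.9 × g
(N/1000)² = 41,616.9 / 120.185 = 346.2737
N = 1000 × √346.2737 ≈ 18,608.4

≈ 18610 RPM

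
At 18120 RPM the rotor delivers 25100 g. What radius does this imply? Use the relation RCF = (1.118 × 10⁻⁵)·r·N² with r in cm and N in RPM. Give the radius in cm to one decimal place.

6.8 cm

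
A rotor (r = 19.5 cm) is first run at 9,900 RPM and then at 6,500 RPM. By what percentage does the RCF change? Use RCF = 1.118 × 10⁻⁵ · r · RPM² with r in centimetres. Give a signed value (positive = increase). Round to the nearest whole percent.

-57%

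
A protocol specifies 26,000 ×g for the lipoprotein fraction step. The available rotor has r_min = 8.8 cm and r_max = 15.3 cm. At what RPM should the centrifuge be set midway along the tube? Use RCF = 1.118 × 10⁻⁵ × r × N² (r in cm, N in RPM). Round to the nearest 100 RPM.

13900 RPM

r_avg = (8.8 + 15.3) / 2 = 12.05 cm
26,000 = 1.118 × 10⁻⁵ × 12.05 × N²
N² = 26,000 / (13.4719 × 10⁻⁵) = 192,994,307
N ≈ √192,994,307 ≈ 13,892.2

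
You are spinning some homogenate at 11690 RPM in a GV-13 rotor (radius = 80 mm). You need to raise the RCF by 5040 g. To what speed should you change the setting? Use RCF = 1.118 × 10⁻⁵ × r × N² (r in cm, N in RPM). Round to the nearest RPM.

r = 80 mm = 8.0 cm
Current RCF = 1.118 × 10⁻⁵ × 8 × (11690)² = 1.118 × 10⁻⁵ × 8 × 136,656,100 ≈ 12,222.5 × g
Target RCF = 12,222.5 + 5,040 = 17,262.5 × g
N² = 17,262.5 / (8.944 × 10⁻⁵) = 193,006,485
N ≈ √193,006,485 ≈ 13,892.7

≈ 13893 RPM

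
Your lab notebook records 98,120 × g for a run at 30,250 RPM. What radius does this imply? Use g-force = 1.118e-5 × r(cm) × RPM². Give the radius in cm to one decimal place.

r ≈ 9.6 cm

98120 = 1.118 × 10⁻⁵ × r × (30250)²
r = 98120 / (1.118 × 10⁻⁵ × 915,062,500) = 98120 / 10230.4 ≈ 9.591 cm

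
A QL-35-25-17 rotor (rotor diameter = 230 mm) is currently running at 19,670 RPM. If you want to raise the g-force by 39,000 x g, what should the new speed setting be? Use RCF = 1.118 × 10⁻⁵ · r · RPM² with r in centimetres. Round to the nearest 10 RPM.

N₂ ≈ 26270 RPM

r = 230 mm / 2 = 115 mm = 11.5 cm
Current RCF = 1.118 × 10⁻⁵ × 11.5 × (19670)² = 1.118 × 10⁻⁵ × 11.5 × 386,908,900 ≈ 49,744.9 × g
Target RCF = 49,744.9 + 39,000 = 88,744.9 × g
N² = 88,744.9 / (12.857 × 10⁻⁵) = 690,245,781
N ≈ √690,245,781 ≈ 26,272.5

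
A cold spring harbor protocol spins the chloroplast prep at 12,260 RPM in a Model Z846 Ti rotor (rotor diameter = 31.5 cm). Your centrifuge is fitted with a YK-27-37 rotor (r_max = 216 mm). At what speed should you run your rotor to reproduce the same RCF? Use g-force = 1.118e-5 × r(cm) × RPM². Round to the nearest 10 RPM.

≈ 10470 RPM

Original rotor: r = 31.5 / 2 = 15.75 cm
RCF_original = 1.118 × 10⁻⁵ × 15.75 × (12260)² = 1.118 × 10⁻⁵ × 15.75 × 150,307,600 ≈ 26,466.9 × g
Your rotor: r = 216 mm = 21.6 cm
26,466.9 = 1.118 × 10⁻⁵ × 21.6 × N²
N² = 26,466.9 / (24.1488 × 10⁻⁵) = 109,599,235
N ≈ √109,599,235 ≈ 10,469.0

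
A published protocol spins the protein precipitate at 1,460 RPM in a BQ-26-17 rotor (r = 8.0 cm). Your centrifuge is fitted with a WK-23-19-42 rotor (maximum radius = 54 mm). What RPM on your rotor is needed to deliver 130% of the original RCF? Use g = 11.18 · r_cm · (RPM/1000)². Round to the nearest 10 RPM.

≈ 2030 RPM

RCF_original = 11.18 × 8 × (1.46)² = 11.18 × 8 × 2.1316 ≈ 190.7 × g
Target RCF = 1.3 × 190.7 ≈ 247.9 × g
Your rotor: r = 54 mm = 5.4 cm
247.9 = 11.18 × 5.4 × (N/1000)²
(N/1000)² = 247.9 / 60.372 = 4.106208
N = 1000 × √4.106208 ≈ 2,026.4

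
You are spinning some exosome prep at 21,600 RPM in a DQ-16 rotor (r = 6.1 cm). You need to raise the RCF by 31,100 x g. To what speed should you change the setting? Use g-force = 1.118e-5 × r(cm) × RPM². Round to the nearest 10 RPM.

Current RCF = 1.118 × 10⁻⁵ × 6.1 × (21600)² = 1.118 × 10⁻⁵ × 6.1 × 466,560,000 ≈ 31,818.5 × g
Target RCF = 31,818.5 + 31,100 = 62,918.5 × g
N² = 62,918.5 / (6.8198 × 10⁻⁵) = 922,585,706
N ≈ √922,585,706 ≈ 30,374.1

N₂ ≈ 30370 RPM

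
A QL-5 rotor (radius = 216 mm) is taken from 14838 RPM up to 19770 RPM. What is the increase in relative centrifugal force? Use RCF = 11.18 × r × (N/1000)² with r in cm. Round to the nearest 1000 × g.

41000 x g

r = 216 mm = 21.6 cm
RCF₁ = 11.18 × 21.6 × (14.838)² = 11.18 × 21.6 × 220.166244 ≈ 53,167.5 × g
RCF₂ = 11.18 × 21.6 × (19.77)² = 11.18 × 21.6 × 390.8529 ≈ 94,386.3 × g
Increase = 94,386.3 − 53,167.5 = 41,218.8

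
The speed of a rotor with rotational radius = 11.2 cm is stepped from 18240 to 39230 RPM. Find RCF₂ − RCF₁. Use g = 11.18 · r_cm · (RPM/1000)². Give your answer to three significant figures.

RCF₁ = 11.18 × 11.2 × (18.24)² = 11.18 × 11.2 × 332.6976 ≈ 41,659.1 × g
RCF₂ = 11.18 × 11.2 × (39.23)² = 11.18 × 11.2 × 1,538.9929 ≈ 192,706.5 × g
Increase = 192,706.5 − 41,659.1 = 151,047.4

151000 × g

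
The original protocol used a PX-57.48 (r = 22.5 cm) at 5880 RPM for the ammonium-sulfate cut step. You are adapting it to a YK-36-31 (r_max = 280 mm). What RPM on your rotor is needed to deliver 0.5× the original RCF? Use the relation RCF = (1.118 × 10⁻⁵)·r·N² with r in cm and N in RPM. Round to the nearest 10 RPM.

RCF_original = 1.118 × 10⁻⁵ × 22.5 × (5880)² = 1.118 × 10⁻⁵ × 22.5 × 34,574,400 ≈ 8,697.2 × g
Target RCF = 0.5 × 8,697.2 ≈ 4,348.6 × g
Your rotor: r = 280 mm = 28.0 cm
4,348.6 = 1.118 × 10⁻⁵ × 28 × N²
N² = 4,348.6 / (31.304 × 10⁻⁵) = 13,891,515
N ≈ √13,891,515 ≈ 3,727.1

3730 RPM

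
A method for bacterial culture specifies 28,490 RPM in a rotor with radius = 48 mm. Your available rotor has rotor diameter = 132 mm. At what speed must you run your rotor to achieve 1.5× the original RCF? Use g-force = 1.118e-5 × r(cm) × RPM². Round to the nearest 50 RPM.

Original rotor: r = 48 mm = 4.8 cm
RCF_original = 1.118 × 10⁻⁵ × 4.8 × (28490)² = 1.118 × 10⁻⁵ × 4.8 × 811,680,100 ≈ 43,558 × g
Target RCF = 1.5 × 43,558 ≈ 65,337 × g
Your rotor: r = 132 mm / 2 = 66 mm = 6.6 cm
65,337 = 1.118 × 10⁻⁵ × 6.6 × N²
N² = 65,337 / (7.3788 × 10⁻⁵) = 885,469,182
N ≈ √885,469,182 ≈ 29,756.8

≈ 29750 RPM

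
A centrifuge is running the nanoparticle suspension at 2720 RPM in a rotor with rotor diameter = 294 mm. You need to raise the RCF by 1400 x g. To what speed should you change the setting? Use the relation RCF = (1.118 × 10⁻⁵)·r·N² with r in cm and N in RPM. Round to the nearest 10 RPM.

r = 294 mm / 2 = 147 mm = 14.7 cm
Current RCF = 1.118 × 10⁻⁵ × 14.7 × (2720)² = 1.118 × 10⁻⁵ × 14.7 × 7,398,400 ≈ 1,215.9 × g
Target RCF = 1,215.9 + 1,400 = 2,615.9 × g
N² = 2,615.9 / (16.4346 × 10⁻⁵) = 15,917,029
N ≈ √15,917,029 ≈ 3,989.6

≈ 3990 RPM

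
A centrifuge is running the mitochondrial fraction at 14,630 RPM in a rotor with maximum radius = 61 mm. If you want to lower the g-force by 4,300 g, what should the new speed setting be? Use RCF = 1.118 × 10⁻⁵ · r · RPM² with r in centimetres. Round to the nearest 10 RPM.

r = 61 mm = 6.1 cm
Current RCF = 1.118 × 10⁻⁵ × 6.1 × (14630)² = 1.118 × 10⁻⁵ × 6.1 × 214,036,900 ≈ 14,596.9 × g
Target RCF = 14,596.9 − 4,300 = 10,296.9 × g
N² = 10,296.9 / (6.8198 × 10⁻⁵) = 150,985,366
N ≈ √150,985,366 ≈ 12,287.6

≈ 12290 RPM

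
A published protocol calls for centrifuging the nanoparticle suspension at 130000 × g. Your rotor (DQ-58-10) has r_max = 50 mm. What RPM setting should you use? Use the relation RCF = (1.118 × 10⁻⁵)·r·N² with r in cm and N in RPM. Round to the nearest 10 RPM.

48220 RPM

r = 50 mm = 5.0 cm
130,000 = 1.118 × 10⁻⁵ × 5 × N²
N² = 130,000 / (5.59 × 10⁻⁵) = 2,325,581,395
N ≈ √2,325,581,395 ≈ 48,224.3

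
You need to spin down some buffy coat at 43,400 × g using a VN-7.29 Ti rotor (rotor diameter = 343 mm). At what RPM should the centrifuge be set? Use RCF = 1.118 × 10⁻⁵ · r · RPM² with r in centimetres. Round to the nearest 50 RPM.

15050 RPM

r = 343 mm / 2 = 171.5 mm = 17.15 cm
RCF = 1.118 × 10⁻⁵ × r × N²
43,400 = 1.118 × 10⁻⁵ × 17.15 × N²
N² = 43,400 / (19.1737 × 10⁻⁵) = 226,351,721
N ≈ √226,351,721 ≈ 15,045.0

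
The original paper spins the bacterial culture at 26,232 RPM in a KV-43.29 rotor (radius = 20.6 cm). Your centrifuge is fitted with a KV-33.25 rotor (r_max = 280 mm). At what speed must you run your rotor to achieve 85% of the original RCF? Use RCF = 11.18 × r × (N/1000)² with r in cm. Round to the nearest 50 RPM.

20750 RPM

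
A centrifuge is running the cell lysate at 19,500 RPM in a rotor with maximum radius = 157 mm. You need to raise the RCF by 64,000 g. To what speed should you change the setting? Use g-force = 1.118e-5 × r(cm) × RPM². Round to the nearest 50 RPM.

r = 157 mm = 15.7 cm
Current RCF = 1.118 × 10⁻⁵ × 15.7 × (19500)² = 1.118 × 10⁻⁵ × 15.7 × 380,250,000 ≈ 66,743.8 × g
Target RCF = 66,743.8 + 64,000 = 130,743.8 × g
N² = 130,743.8 / (17.5526 × 10⁻⁵) = 744,868,566
N ≈ √744,868,566 ≈ 27,292.3

N₂ ≈ 27300 RPM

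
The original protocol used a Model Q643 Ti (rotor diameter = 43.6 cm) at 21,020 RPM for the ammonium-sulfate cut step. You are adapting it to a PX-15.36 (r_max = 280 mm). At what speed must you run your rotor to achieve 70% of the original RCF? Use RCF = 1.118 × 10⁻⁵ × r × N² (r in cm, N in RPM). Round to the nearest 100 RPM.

Original rotor: r = 43.6 / 2 = 21.8 cm
RCF_original = 1.118 × 10⁻⁵ × 21.8 × (21020)² = 1.118 × 10⁻⁵ × 21.8 × 441,840,400 ≈ 107,687.1 × g
Target RCF = 0.7 × 107,687.1 ≈ 75,381 × g
Your rotor: r = 280 mm = 28.0 cm
75,381 = 1.118 × 10⁻⁵ × 28 × N²
N² = 75,381 / (31.304 × 10⁻⁵) = 240,803,092
N ≈ √240,803,092 ≈ 15,517.8

≈ 15500 RPM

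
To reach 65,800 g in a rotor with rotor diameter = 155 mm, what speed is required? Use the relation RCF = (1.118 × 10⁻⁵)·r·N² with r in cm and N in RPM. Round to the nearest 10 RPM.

r = 155 mm / 2 = 77.5 mm = 7.75 cm
65,800 = 1.118 × 10⁻⁵ × 7.75 × N²
N² = 65,800 / (8.6645 × 10⁻⁵) = 759,420,624
N ≈ √759,420,624 ≈ 27,557.6

≈ 27560 RPM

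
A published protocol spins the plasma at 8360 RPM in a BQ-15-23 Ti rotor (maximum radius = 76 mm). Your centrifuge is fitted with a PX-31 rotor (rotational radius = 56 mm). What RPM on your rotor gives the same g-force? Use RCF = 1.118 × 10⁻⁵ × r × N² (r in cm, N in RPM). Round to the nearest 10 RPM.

Original rotor: r = 76 mm = 7.6 cm
RCF_original = 1.118 × 10⁻⁵ × 7.6 × (8360)² = 1.118 × 10⁻⁵ × 7.6 × 69,889,600 ≈ 5,938.4 × g
Your rotor: r = 56 mm = 5.6 cm
5,938.4 = 1.118 × 10⁻⁵ × 5.6 × N²
N² = 5,938.4 / (6.2608 × 10⁻⁵) = 94,850,498
N ≈ √94,850,498 ≈ 9,739.1

9740 RPM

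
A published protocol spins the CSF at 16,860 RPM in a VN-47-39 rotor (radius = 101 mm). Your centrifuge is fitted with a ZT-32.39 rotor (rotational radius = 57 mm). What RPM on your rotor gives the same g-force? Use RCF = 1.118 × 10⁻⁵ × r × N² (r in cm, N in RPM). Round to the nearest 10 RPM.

Original rotor: r = 101 mm = 10.1 cm
RCF = 1.118 × 10⁻⁵ × r × N²
RCF_original = 1.118 × 10⁻⁵ × 10.1 × (16860)² = 1.118 × 10⁻⁵ × 10.1 × 284,259,600 ≈ 32,098 × g
Your rotor: r = 57 mm = 5.7 cm
32,098 = 1.118 × 10⁻⁵ × 5.7 × N²
N² = 32,098 / (6.3726 × 10⁻⁵) = 503,687,663
N ≈ √503,687,663 ≈ 22,443.0

≈ 22440 RPM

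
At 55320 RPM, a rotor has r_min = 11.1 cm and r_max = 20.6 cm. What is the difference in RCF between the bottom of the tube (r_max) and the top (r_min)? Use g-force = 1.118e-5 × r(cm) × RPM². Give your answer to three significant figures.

RCF_max = 1.118 × 10⁻⁵ × 20.6 × (55320)² = 1.118 × 10⁻⁵ × 20.6 × 3,060,302,400 ≈ 704,812.1 × g
RCF_min = 1.118 × 10⁻⁵ × 11.1 × (55320)² = 1.118 × 10⁻⁵ × 11.1 × 3,060,302,400 ≈ 379,777.4 × g
ΔRCF = 704,812.1 − 379,777.4 = 325,034.7

≈ 325000 ×g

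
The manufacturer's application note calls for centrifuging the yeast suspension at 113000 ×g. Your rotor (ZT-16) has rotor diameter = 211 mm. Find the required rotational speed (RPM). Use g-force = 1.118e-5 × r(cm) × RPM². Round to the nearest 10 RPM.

r = 211 mm / 2 = 105.5 mm = 10.55 cm
RCF = 1.118 × 10⁻⁵ × r × N²
113,000 = 1.118 × 10⁻⁵ × 10.55 × N²
N² = 113,000 / (11.7949 × 10⁻⁵) = 958,041,187
N ≈ √958,041,187 ≈ 30,952.2

≈ 30950 RPM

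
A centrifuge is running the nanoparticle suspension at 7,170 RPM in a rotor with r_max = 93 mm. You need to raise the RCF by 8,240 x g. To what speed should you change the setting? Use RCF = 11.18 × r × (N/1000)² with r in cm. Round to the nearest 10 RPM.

11430 RPM

r = 93 mm = 9.3 cm
Current RCF = 11.18 × 9.3 × (7.17)² = 11.18 × 9.3 × 51.4089 ≈ 5,345.2 × g
Target RCF = 5,345.2 + 8,240 = 13,585.2 × g
(N/1000)² = 13,585.2 / 103.974 = 130.6596
N = 1000 × √130.6596 ≈ 11,430.6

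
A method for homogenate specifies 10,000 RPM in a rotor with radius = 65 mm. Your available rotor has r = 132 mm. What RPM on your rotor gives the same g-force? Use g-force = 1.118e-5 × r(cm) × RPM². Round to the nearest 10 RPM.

7020 RPM

Original rotor: r = 65 mm = 6.5 cm
RCF_original = 1.118 × 10⁻⁵ × 6.5 × (10000)² = 1.118 × 10⁻⁵ × 6.5 × 100,000,000 ≈ 7,267 × g
Your rotor: r = 132 mm = 13.2 cm
7,267 = 1.118 × 10⁻⁵ × 13.2 × N²
N² = 7,267 / (14.7576 × 10⁻⁵) = 49,242,424
N ≈ √49,242,424 ≈ 7,017.3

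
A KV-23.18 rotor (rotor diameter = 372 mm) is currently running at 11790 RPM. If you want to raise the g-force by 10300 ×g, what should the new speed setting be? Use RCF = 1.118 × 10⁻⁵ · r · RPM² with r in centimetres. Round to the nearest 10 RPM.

r = 372 mm / 2 = 186 mm = 18.6 cm
Current RCF = 1.118 × 10⁻⁵ × 18.6 × (11790)² = 1.118 × 10⁻⁵ × 18.6 × 139,004,100 ≈ 28,905.6 × g
Target RCF = 28,905.6 + 10,300 = 39,205.6 × g
N² = 39,205.6 / (20.7948 × 10⁻⁵) = 188,535,595
N ≈ √188,535,595 ≈ 13,730.8

N₂ ≈ 13730 RPM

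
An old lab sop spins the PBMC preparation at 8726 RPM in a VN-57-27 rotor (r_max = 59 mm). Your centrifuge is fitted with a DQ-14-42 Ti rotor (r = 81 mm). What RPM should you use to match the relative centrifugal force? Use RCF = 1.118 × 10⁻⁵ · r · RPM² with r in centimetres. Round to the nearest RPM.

Original rotor: r = 59 mm = 5.9 cm
RCF_original = 1.118 × 10⁻⁵ × 5.9 × (8726)² = 1.118 × 10⁻⁵ × 5.9 × 76,143,076 ≈ 5,022.5 × g
Your rotor: r = 81 mm = 8.1 cm
5,022.5 = 1.118 × 10⁻⁵ × 8.1 × N²
N² = 5,022.5 / (9.0558 × 10⁻⁵) = 55,461,693
N ≈ √55,461,693 ≈ 7,447.3

≈ 7447 RPM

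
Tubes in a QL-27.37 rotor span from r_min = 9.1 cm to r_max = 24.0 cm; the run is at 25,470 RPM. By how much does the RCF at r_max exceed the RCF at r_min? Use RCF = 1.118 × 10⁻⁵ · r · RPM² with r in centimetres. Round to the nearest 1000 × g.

ΔRCF ≈ 108000 × g

ΔRCF = 1.118 × 10⁻⁵ × (r_max − r_min) × N² = 1.118 × 10⁻⁵ × 14.9 × 648,720,900 ≈ 108,065.2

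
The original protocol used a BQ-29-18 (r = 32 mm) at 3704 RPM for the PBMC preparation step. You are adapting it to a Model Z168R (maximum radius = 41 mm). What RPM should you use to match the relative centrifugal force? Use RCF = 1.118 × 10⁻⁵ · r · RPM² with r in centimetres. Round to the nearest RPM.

≈ 3272 RPM

Original rotor: r = 32 mm = 3.2 cm
RCF_original = 1.118 × 10⁻⁵ × 3.2 × (3704)² = 1.118 × 10⁻⁵ × 3.2 × 13,719,616 ≈ 490.8 × g
Your rotor: r = 41 mm = 4.1 cm
490.8 = 1.118 × 10⁻⁵ × 4.1 × N²
N² = 490.8 / (4.5838 × 10⁻⁵) = 10,707,273
N ≈ √10,707,273 ≈ 3,272.2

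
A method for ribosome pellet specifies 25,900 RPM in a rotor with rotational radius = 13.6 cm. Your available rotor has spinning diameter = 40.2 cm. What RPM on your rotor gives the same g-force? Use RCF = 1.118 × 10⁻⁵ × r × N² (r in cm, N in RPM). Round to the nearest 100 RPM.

≈ 21300 RPM

RCF_original = 1.118 × 10⁻⁵ × 13.6 × (25900)² = 1.118 × 10⁻⁵ × 13.6 × 670,810,000 ≈ 101,995.3 × g
Your rotor: r = 40.2 / 2 = 20.1 cm
101,995.3 = 1.118 × 10⁻⁵ × 20.1 × N²
N² = 101,995.3 / (22.4718 × 10⁻⁵) = 453,881,309
N ≈ √453,881,309 ≈ 21,304.5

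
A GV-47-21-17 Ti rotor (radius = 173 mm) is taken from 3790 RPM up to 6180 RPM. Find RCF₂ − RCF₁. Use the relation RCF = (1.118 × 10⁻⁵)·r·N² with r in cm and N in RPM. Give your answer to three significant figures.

r = 173 mm = 17.3 cm
RCF₁ = 1.118 × 10⁻⁵ × 17.3 × (3790)² = 1.118 × 10⁻⁵ × 17.3 × 14,364,100 ≈ 2,778.2 × g
RCF₂ = 1.118 × 10⁻⁵ × 17.3 × (6180)² = 1.118 × 10⁻⁵ × 17.3 × 38,192,400 ≈ 7,386.9 × g
Increase = 7,386.9 − 2,778.2 = 4,608.7

≈ 4610 ×g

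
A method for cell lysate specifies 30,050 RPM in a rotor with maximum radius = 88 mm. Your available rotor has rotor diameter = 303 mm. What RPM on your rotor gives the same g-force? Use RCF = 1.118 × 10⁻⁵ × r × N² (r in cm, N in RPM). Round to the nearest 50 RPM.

22900 RPM

Original rotor: r = 88 mm = 8.8 cm
RCF_original = 1.118 × 10⁻⁵ × 8.8 × (30050)² = 1.118 × 10⁻⁵ × 8.8 × 903,002,500 ≈ 88,841 × g
Your rotor: r = 303 mm / 2 = 151.5 mm = 15.15 cm
88,841 = 1.118 × 10⁻⁵ × 15.15 × N²
N² = 88,841 / (16.9377 × 10⁻⁵) = 524,516,316
N ≈ √524,516,316 ≈ 22,902.3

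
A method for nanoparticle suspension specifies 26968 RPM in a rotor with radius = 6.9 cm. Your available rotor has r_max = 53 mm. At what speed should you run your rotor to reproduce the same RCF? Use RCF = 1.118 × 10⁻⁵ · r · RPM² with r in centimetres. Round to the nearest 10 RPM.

30770 RPM

RCF_original = 1.118 × 10⁻⁵ × 6.9 × (26968)² = 1.118 × 10⁻⁵ × 6.9 × 727,273,024 ≈ 56,103.3 × g
Your rotor: r = 53 mm = 5.3 cm
56,103.3 = 1.118 × 10⁻⁵ × 5.3 × N²
N² = 56,103.3 / (5.9254 × 10⁻⁵) = 946,827,218
N ≈ √946,827,218 ≈ 30,770.6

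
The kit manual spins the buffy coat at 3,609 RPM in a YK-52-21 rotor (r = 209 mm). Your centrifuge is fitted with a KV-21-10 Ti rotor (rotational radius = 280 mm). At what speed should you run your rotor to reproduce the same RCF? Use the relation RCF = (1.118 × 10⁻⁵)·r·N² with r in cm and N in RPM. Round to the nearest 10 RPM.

3120 RPM

Original rotor: r = 209 mm = 20.9 cm
RCF = 1.118 × 10⁻⁵ × r × N²
RCF_original = 1.118 × 10⁻⁵ × 20.9 × (3609)² = 1.118 × 10⁻⁵ × 20.9 × 13,024,881 ≈ 3,043.4 × g
Your rotor: r = 280 mm = 28.0 cm
3,043.4 = 1.118 × 10⁻⁵ × 28 × N²
N² = 3,043.4 / (31.304 × 10⁻⁵) = 9,722,080
N ≈ √9,722,080 ≈ 3,118.0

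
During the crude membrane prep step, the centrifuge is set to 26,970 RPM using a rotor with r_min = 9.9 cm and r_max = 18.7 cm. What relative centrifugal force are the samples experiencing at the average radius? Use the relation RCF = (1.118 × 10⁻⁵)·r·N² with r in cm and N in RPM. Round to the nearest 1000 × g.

r_avg = (9.9 + 18.7) / 2 = 14.3 cm
RCF = 1.118 × 10⁻⁵ × 14.3 × (26970)² = 1.118 × 10⁻⁵ × 14.3 × 727,380,900 ≈ 116,289.3 × g

116000 g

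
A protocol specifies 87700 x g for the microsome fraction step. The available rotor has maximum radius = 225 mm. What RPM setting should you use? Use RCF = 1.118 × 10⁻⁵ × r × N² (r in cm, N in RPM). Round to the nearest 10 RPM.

≈ 18670 RPM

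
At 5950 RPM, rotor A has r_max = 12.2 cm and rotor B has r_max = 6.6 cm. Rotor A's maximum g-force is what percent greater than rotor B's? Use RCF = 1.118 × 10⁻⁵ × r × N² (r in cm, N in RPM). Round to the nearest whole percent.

85%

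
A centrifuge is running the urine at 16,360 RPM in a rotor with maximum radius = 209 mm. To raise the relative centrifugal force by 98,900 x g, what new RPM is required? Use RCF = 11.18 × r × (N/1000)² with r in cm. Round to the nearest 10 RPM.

N₂ ≈ 26290 RPM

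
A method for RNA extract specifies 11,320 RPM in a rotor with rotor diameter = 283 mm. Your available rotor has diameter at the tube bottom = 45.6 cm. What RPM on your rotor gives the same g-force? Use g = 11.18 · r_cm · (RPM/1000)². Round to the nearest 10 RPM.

Original rotor: r = 283 mm / 2 = 141.5 mm = 14.15 cm
RCF_original = 11.18 × 14.15 × (11.32)² = 11.18 × 14.15 × 128.1424 ≈ 20,271.7 × g
Your rotor: r = 45.6 / 2 = 22.8 cm
20,271.7 = 11.18 × 22.8 × (N/1000)²
(N/1000)² = 20,271.7 / 254.904 = 79.5268
N = 1000 × √79.5268 ≈ 8,917.8

8920 RPM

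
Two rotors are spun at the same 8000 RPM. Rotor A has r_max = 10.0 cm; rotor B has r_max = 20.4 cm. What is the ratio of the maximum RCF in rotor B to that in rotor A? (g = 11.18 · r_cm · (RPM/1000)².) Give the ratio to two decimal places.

2.04

At fixed N, RCF ∝ r, so RCF_B/RCF_A = r_B/r_A = 20.4 / 10.0 = 2.0400.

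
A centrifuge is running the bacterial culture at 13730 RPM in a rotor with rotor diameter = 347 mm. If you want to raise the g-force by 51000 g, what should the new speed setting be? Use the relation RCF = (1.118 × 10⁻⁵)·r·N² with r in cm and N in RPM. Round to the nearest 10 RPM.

≈ 21250 RPM

r = 347 mm / 2 = 173.5 mm = 17.35 cm
Current RCF = 1.118 × 10⁻⁵ × 17.35 × (13730)² = 1.118 × 10⁻⁵ × 17.35 × 188,512,900 ≈ 36,566.4 × g
Target RCF = 36,566.4 + 51,000 = 87,566.4 × g
N² = 87,566.4 / (19.3973 × 10⁻⁵) = 451,436,025
N ≈ √451,436,025 ≈ 21,247.0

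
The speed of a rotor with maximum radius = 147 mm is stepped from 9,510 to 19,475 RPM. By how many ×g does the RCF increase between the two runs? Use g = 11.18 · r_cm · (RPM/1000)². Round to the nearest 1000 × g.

≈ 47000 ×g

r = 147 mm = 14.7 cm
RCF₁ = 11.18 × 14.7 × (9.51)² = 11.18 × 14.7 × 90.4401 ≈ 14,863.5 × g
RCF₂ = 11.18 × 14.7 × (19.475)² = 11.18 × 14.7 × 379.275625 ≈ 62,332.4 × g
Increase = 62,332.4 − 14,863.5 = 47,468.9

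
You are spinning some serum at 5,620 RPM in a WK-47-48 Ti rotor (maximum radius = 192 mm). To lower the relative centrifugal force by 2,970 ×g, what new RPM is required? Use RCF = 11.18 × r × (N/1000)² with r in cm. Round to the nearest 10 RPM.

r = 192 mm = 19.2 cm
Current RCF = 11.18 × 19.2 × (5.62)² = 11.18 × 19.2 × 31.5844 ≈ 6,779.8 × g
Target RCF = 6,779.8 − 2,970 = 3,809.8 × g
(N/1000)² = 3,809.8 / 214.656 = 17.7484
N = 1000 × √17.7484 ≈ 4,212.9

N₂ ≈ 4210 RPM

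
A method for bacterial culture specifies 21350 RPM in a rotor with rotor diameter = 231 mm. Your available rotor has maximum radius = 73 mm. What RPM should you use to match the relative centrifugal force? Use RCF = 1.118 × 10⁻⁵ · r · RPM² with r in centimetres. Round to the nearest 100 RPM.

26900 RPM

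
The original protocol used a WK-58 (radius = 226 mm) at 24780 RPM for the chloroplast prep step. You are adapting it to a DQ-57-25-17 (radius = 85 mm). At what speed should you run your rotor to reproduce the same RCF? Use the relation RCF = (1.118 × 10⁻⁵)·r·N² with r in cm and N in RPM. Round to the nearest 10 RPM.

Original rotor: r = 226 mm = 22.6 cm
RCF_original = 1.118 × 10⁻⁵ × 22.6 × (24780)² = 1.118 × 10⁻⁵ × 22.6 × 614,048,400 ≈ 155,150.4 × g
Your rotor: r = 85 mm = 8.5 cm
155,150.4 = 1.118 × 10⁻⁵ × 8.5 × N²
N² = 155,150.4 / (9.503 × 10⁻⁵) = 1,632,646,533
N ≈ √1,632,646,533 ≈ 40,406.0

≈ 40410 RPM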